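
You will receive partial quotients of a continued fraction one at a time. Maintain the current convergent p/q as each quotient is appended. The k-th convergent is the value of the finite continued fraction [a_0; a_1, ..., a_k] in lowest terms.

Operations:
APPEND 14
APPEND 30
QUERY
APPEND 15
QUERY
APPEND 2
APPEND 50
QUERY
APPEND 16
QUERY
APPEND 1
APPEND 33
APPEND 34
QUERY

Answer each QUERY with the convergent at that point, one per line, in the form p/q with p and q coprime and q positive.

APPEND 14: p_0 = 14·1 + 0 = 14, q_0 = 14·0 + 1 = 1 → 14/1
APPEND 30: p_1 = 30·14 + 1 = 421, q_1 = 30·1 + 0 = 30 → 421/30
APPEND 15: p_2 = 15·421 + 14 = 6329, q_2 = 15·30 + 1 = 451 → 6329/451
APPEND 2: p_3 = 2·6329 + 421 = 13079, q_3 = 2·451 + 30 = 932 → 13079/932
APPEND 50: p_4 = 50·13079 + 6329 = 660279, q_4 = 50·932 + 451 = 47051 → 660279/47051
APPEND 16: p_5 = 16·660279 + 13079 = 10577543, q_5 = 16·47051 + 932 = 753748 → 10577543/753748
APPEND 1: p_6 = 1·10577543 + 660279 = 11237822, q_6 = 1·753748 + 47051 = 800799 → 11237822/800799
APPEND 33: p_7 = 33·11237822 + 10577543 = 381425669, q_7 = 33·800799 + 753748 = 27180115 → 381425669/27180115
APPEND 34: p_8 = 34·381425669 + 11237822 = 12979710568, q_8 = 34·27180115 + 800799 = 924924709 → 12979710568/924924709

421/30
6329/451
660279/47051
10577543/753748
12979710568/924924709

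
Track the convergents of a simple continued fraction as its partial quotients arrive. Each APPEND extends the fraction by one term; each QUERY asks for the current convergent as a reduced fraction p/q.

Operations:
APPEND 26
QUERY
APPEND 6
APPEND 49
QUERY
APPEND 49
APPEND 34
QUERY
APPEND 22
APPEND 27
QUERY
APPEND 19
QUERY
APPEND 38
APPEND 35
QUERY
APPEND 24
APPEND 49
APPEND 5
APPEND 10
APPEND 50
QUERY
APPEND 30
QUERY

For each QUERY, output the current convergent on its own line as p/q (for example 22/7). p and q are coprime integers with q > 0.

26/1
7719/295
12872911/491969
7669598521/293112002
146005954329/5579965817
194602361160134/7437193422497
588253284240383559714/22481502435187751131
17659340567454264911905/674893823132145098061

APPEND 26: p_0 = 26·1 + 0 = 26, q_0 = 26·0 + 1 = 1 → 26/1
APPEND 6: p_1 = 6·26 + 1 = 157, q_1 = 6·1 + 0 = 6 → 157/6
APPEND 49: p_2 = 49·157 + 26 = 7719, q_2 = 49·6 + 1 = 295 → 7719/295
APPEND 49: p_3 = 49·7719 + 157 = 378388, q_3 = 49·295 + 6 = 14461 → 378388/14461
APPEND 34: p_4 = 34·378388 + 7719 = 12872911, q_4 = 34·14461 + 295 = 491969 → 12872911/491969
APPEND 22: p_5 = 22·12872911 + 378388 = 283582430, q_5 = 22·491969 + 14461 = 10837779 → 283582430/10837779
APPEND 27: p_6 = 27·283582430 + 12872911 = 7669598521, q_6 = 27·10837779 + 491969 = 293112002 → 7669598521/293112002
APPEND 19: p_7 = 19·7669598521 + 283582430 = 146005954329, q_7 = 19·293112002 + 10837779 = 5579965817 → 146005954329/5579965817
APPEND 38: p_8 = 38·146005954329 + 7669598521 = 5555895863023, q_8 = 38·5579965817 + 293112002 = 212331813048 → 5555895863023/212331813048
APPEND 35: p_9 = 35·5555895863023 + 146005954329 = 194602361160134, q_9 = 35·212331813048 + 5579965817 = 7437193422497 → 194602361160134/7437193422497
APPEND 24: p_10 = 24·194602361160134 + 5555895863023 = 4676012563706239, q_10 = 24·7437193422497 + 212331813048 = 178704973952976 → 4676012563706239/178704973952976
APPEND 49: p_11 = 49·4676012563706239 + 194602361160134 = 229319217982765845, q_11 = 49·178704973952976 + 7437193422497 = 8763980917118321 → 229319217982765845/8763980917118321
APPEND 5: p_12 = 5·229319217982765845 + 4676012563706239 = 1151272102477535464, q_12 = 5·8763980917118321 + 178704973952976 = 43998609559544581 → 1151272102477535464/43998609559544581
APPEND 10: p_13 = 10·1151272102477535464 + 229319217982765845 = 11742040242758120485, q_13 = 10·43998609559544581 + 8763980917118321 = 448750076512564131 → 11742040242758120485/448750076512564131
APPEND 50: p_14 = 50·11742040242758120485 + 1151272102477535464 = 588253284240383559714, q_14 = 50·448750076512564131 + 43998609559544581 = 22481502435187751131 → 588253284240383559714/22481502435187751131
APPEND 30: p_15 = 30·588253284240383559714 + 11742040242758120485 = 17659340567454264911905, q_15 = 30·22481502435187751131 + 448750076512564131 = 674893823132145098061 → 17659340567454264911905/674893823132145098061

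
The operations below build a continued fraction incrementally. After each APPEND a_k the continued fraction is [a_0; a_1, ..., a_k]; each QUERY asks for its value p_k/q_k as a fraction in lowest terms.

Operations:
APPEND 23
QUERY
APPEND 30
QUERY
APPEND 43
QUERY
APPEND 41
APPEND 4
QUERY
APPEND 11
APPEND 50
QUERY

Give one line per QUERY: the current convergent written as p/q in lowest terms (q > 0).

APPEND 23: p_0 = 23·1 + 0 = 23, q_0 = 23·0 + 1 = 1 → 23/1
APPEND 30: p_1 = 30·23 + 1 = 691, q_1 = 30·1 + 0 = 30 → 691/30
APPEND 43: p_2 = 43·691 + 23 = 29736, q_2 = 43·30 + 1 = 1291 → 29736/1291
APPEND 41: p_3 = 41·29736 + 691 = 1219867, q_3 = 41·1291 + 30 = 52961 → 1219867/52961
APPEND 4: p_4 = 4·1219867 + 29736 = 4909204, q_4 = 4·52961 + 1291 = 213135 → 4909204/213135
APPEND 11: p_5 = 11·4909204 + 1219867 = 55221111, q_5 = 11·213135 + 52961 = 2397446 → 55221111/2397446
APPEND 50: p_6 = 50·55221111 + 4909204 = 2765964754, q_6 = 50·2397446 + 213135 = 120085435 → 2765964754/120085435

23/1
691/30
29736/1291
4909204/213135
2765964754/120085435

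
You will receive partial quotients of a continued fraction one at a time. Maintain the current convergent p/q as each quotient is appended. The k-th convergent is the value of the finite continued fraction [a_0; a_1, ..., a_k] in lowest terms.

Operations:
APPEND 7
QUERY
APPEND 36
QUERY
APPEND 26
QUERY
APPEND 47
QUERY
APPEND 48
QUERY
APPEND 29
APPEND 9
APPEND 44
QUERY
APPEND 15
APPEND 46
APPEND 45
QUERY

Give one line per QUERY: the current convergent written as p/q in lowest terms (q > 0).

APPEND 7: p_0 = 7·1 + 0 = 7, q_0 = 7·0 + 1 = 1 → 7/1
APPEND 36: p_1 = 36·7 + 1 = 253, q_1 = 36·1 + 0 = 36 → 253/36
APPEND 26: p_2 = 26·253 + 7 = 6585, q_2 = 26·36 + 1 = 937 → 6585/937
APPEND 47: p_3 = 47·6585 + 253 = 309748, q_3 = 47·937 + 36 = 44075 → 309748/44075
APPEND 48: p_4 = 48·309748 + 6585 = 14874489, q_4 = 48·44075 + 937 = 2116537 → 14874489/2116537
APPEND 29: p_5 = 29·14874489 + 309748 = 431669929, q_5 = 29·2116537 + 44075 = 61423648 → 431669929/61423648
APPEND 9: p_6 = 9·431669929 + 14874489 = 3899903850, q_6 = 9·61423648 + 2116537 = 554929369 → 3899903850/554929369
APPEND 44: p_7 = 44·3899903850 + 431669929 = 172027439329, q_7 = 44·554929369 + 61423648 = 24478315884 → 172027439329/24478315884
APPEND 15: p_8 = 15·172027439329 + 3899903850 = 2584311493785, q_8 = 15·24478315884 + 554929369 = 367729667629 → 2584311493785/367729667629
APPEND 46: p_9 = 46·2584311493785 + 172027439329 = 119050356153439, q_9 = 46·367729667629 + 24478315884 = 16940043026818 → 119050356153439/16940043026818
APPEND 45: p_10 = 45·119050356153439 + 2584311493785 = 5359850338398540, q_10 = 45·16940043026818 + 367729667629 = 762669665874439 → 5359850338398540/762669665874439

7/1
253/36
6585/937
309748/44075
14874489/2116537
172027439329/24478315884
5359850338398540/762669665874439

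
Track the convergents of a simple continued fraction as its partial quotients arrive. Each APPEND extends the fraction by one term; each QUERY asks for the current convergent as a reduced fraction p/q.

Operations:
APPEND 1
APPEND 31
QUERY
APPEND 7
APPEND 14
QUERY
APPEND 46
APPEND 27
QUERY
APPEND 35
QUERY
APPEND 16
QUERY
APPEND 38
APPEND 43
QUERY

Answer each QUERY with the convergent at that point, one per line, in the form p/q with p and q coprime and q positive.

32/31
3182/3083
3961301/3838055
138792132/134473961
2224635413/2155421431
3643246961931/3529896420008

APPEND 1: p_0 = 1·1 + 0 = 1, q_0 = 1·0 + 1 = 1 → 1/1
APPEND 31: p_1 = 31·1 + 1 = 32, q_1 = 31·1 + 0 = 31 → 32/31
APPEND 7: p_2 = 7·32 + 1 = 225, q_2 = 7·31 + 1 = 218 → 225/218
APPEND 14: p_3 = 14·225 + 32 = 3182, q_3 = 14·218 + 31 = 3083 → 3182/3083
APPEND 46: p_4 = 46·3182 + 225 = 146597, q_4 = 46·3083 + 218 = 142036 → 146597/142036
APPEND 27: p_5 = 27·146597 + 3182 = 3961301, q_5 = 27·142036 + 3083 = 3838055 → 3961301/3838055
APPEND 35: p_6 = 35·3961301 + 146597 = 138792132, q_6 = 35·3838055 + 142036 = 134473961 → 138792132/134473961
APPEND 16: p_7 = 16·138792132 + 3961301 = 2224635413, q_7 = 16·134473961 + 3838055 = 2155421431 → 2224635413/2155421431
APPEND 38: p_8 = 38·2224635413 + 138792132 = 84674937826, q_8 = 38·2155421431 + 134473961 = 82040488339 → 84674937826/82040488339
APPEND 43: p_9 = 43·84674937826 + 2224635413 = 3643246961931, q_9 = 43·82040488339 + 2155421431 = 3529896420008 → 3643246961931/3529896420008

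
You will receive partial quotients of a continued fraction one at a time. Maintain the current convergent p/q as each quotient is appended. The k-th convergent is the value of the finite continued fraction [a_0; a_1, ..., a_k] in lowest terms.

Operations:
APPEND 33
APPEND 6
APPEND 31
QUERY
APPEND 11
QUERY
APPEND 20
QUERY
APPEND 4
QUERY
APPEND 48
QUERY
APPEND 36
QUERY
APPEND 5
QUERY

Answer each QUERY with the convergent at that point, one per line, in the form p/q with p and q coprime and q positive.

6202/187
68421/2063
1374622/41447
5566909/167851
268586254/8098295
9674672053/291706471
48641946519/1466630650

APPEND 33: p_0 = 33·1 + 0 = 33, q_0 = 33·0 + 1 = 1 → 33/1
APPEND 6: p_1 = 6·33 + 1 = 199, q_1 = 6·1 + 0 = 6 → 199/6
APPEND 31: p_2 = 31·199 + 33 = 6202, q_2 = 31·6 + 1 = 187 → 6202/187
APPEND 11: p_3 = 11·6202 + 199 = 68421, q_3 = 11·187 + 6 = 2063 → 68421/2063
APPEND 20: p_4 = 20·68421 + 6202 = 1374622, q_4 = 20·2063 + 187 = 41447 → 1374622/41447
APPEND 4: p_5 = 4·1374622 + 68421 = 5566909, q_5 = 4·41447 + 2063 = 167851 → 5566909/167851
APPEND 48: p_6 = 48·5566909 + 1374622 = 268586254, q_6 = 48·167851 + 41447 = 8098295 → 268586254/8098295
APPEND 36: p_7 = 36·268586254 + 5566909 = 9674672053, q_7 = 36·8098295 + 167851 = 291706471 → 9674672053/291706471
APPEND 5: p_8 = 5·9674672053 + 268586254 = 48641946519, q_8 = 5·291706471 + 8098295 = 1466630650 → 48641946519/1466630650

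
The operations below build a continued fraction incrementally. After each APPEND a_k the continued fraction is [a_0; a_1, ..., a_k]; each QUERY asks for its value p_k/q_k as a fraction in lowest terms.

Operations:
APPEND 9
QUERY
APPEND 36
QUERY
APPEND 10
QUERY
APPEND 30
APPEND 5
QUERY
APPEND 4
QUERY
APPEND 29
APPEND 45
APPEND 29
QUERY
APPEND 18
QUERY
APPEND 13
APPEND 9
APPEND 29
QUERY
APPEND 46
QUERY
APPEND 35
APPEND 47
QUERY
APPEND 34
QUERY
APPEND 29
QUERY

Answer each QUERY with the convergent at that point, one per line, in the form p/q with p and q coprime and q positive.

9/1
325/36
3259/361
493734/54691
2073031/229630
79218910597/8775092336
1428669987262/158254019923
4928236760821384/545901632627537
226868187026475953/25130228051048640
373656662973338023686/41390012748759555679
12712271855876180285063/1408140537341244223023
369029540483382566290513/40877465595644842023346

APPEND 9: p_0 = 9·1 + 0 = 9, q_0 = 9·0 + 1 = 1 → 9/1
APPEND 36: p_1 = 36·9 + 1 = 325, q_1 = 36·1 + 0 = 36 → 325/36
APPEND 10: p_2 = 10·325 + 9 = 3259, q_2 = 10·36 + 1 = 361 → 3259/361
APPEND 30: p_3 = 30·3259 + 325 = 98095, q_3 = 30·361 + 36 = 10866 → 98095/10866
APPEND 5: p_4 = 5·98095 + 3259 = 493734, q_4 = 5·10866 + 361 = 54691 → 493734/54691
APPEND 4: p_5 = 4·493734 + 98095 = 2073031, q_5 = 4·54691 + 10866 = 229630 → 2073031/229630
APPEND 29: p_6 = 29·2073031 + 493734 = 60611633, q_6 = 29·229630 + 54691 = 6713961 → 60611633/6713961
APPEND 45: p_7 = 45·60611633 + 2073031 = 2729596516, q_7 = 45·6713961 + 229630 = 302357875 → 2729596516/302357875
APPEND 29: p_8 = 29·2729596516 + 60611633 = 79218910597, q_8 = 29·302357875 + 6713961 = 8775092336 → 79218910597/8775092336
APPEND 18: p_9 = 18·79218910597 + 2729596516 = 1428669987262, q_9 = 18·8775092336 + 302357875 = 158254019923 → 1428669987262/158254019923
APPEND 13: p_10 = 13·1428669987262 + 79218910597 = 18651928745003, q_10 = 13·158254019923 + 8775092336 = 2066077351335 → 18651928745003/2066077351335
APPEND 9: p_11 = 9·18651928745003 + 1428669987262 = 169296028692289, q_11 = 9·2066077351335 + 158254019923 = 18752950181938 → 169296028692289/18752950181938
APPEND 29: p_12 = 29·169296028692289 + 18651928745003 = 4928236760821384, q_12 = 29·18752950181938 + 2066077351335 = 545901632627537 → 4928236760821384/545901632627537
APPEND 46: p_13 = 46·4928236760821384 + 169296028692289 = 226868187026475953, q_13 = 46·545901632627537 + 18752950181938 = 25130228051048640 → 226868187026475953/25130228051048640
APPEND 35: p_14 = 35·226868187026475953 + 4928236760821384 = 7945314782687479739, q_14 = 35·25130228051048640 + 545901632627537 = 880103883419329937 → 7945314782687479739/880103883419329937
APPEND 47: p_15 = 47·7945314782687479739 + 226868187026475953 = 373656662973338023686, q_15 = 47·880103883419329937 + 25130228051048640 = 41390012748759555679 → 373656662973338023686/41390012748759555679
APPEND 34: p_16 = 34·373656662973338023686 + 7945314782687479739 = 12712271855876180285063, q_16 = 34·41390012748759555679 + 880103883419329937 = 1408140537341244223023 → 12712271855876180285063/1408140537341244223023
APPEND 29: p_17 = 29·12712271855876180285063 + 373656662973338023686 = 369029540483382566290513, q_17 = 29·1408140537341244223023 + 41390012748759555679 = 40877465595644842023346 → 369029540483382566290513/40877465595644842023346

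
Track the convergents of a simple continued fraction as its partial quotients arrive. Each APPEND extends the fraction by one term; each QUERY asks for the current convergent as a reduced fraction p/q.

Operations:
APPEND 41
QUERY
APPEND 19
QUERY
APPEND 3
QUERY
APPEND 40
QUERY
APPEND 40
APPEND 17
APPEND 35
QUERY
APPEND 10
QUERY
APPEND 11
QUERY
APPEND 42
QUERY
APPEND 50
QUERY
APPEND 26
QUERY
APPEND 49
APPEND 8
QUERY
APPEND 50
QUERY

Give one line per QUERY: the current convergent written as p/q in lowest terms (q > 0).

41/1
780/19
2381/58
96020/2339
2293896576/55878193
23004395857/560375775
255342251003/6220011718
10747378937983/261800867931
537624289150153/13096263408268
13988978896841961/340764649482899
5501969700772091897/134025277354045451
275784482628839001092/6717974431790342869

APPEND 41: p_0 = 41·1 + 0 = 41, q_0 = 41·0 + 1 = 1 → 41/1
APPEND 19: p_1 = 19·41 + 1 = 780, q_1 = 19·1 + 0 = 19 → 780/19
APPEND 3: p_2 = 3·780 + 41 = 2381, q_2 = 3·19 + 1 = 58 → 2381/58
APPEND 40: p_3 = 40·2381 + 780 = 96020, q_3 = 40·58 + 19 = 2339 → 96020/2339
APPEND 40: p_4 = 40·96020 + 2381 = 3843181, q_4 = 40·2339 + 58 = 93618 → 3843181/93618
APPEND 17: p_5 = 17·3843181 + 96020 = 65430097, q_5 = 17·93618 + 2339 = 1593845 → 65430097/1593845
APPEND 35: p_6 = 35·65430097 + 3843181 = 2293896576, q_6 = 35·1593845 + 93618 = 55878193 → 2293896576/55878193
APPEND 10: p_7 = 10·2293896576 + 65430097 = 23004395857, q_7 = 10·55878193 + 1593845 = 560375775 → 23004395857/560375775
APPEND 11: p_8 = 11·23004395857 + 2293896576 = 255342251003, q_8 = 11·560375775 + 55878193 = 6220011718 → 255342251003/6220011718
APPEND 42: p_9 = 42·255342251003 + 23004395857 = 10747378937983, q_9 = 42·6220011718 + 560375775 = 261800867931 → 10747378937983/261800867931
APPEND 50: p_10 = 50·10747378937983 + 255342251003 = 537624289150153, q_10 = 50·261800867931 + 6220011718 = 13096263408268 → 537624289150153/13096263408268
APPEND 26: p_11 = 26·537624289150153 + 10747378937983 = 13988978896841961, q_11 = 26·13096263408268 + 261800867931 = 340764649482899 → 13988978896841961/340764649482899
APPEND 49: p_12 = 49·13988978896841961 + 537624289150153 = 685997590234406242, q_12 = 49·340764649482899 + 13096263408268 = 16710564088070319 → 685997590234406242/16710564088070319
APPEND 8: p_13 = 8·685997590234406242 + 13988978896841961 = 5501969700772091897, q_13 = 8·16710564088070319 + 340764649482899 = 134025277354045451 → 5501969700772091897/134025277354045451
APPEND 50: p_14 = 50·5501969700772091897 + 685997590234406242 = 275784482628839001092, q_14 = 50·134025277354045451 + 16710564088070319 = 6717974431790342869 → 275784482628839001092/6717974431790342869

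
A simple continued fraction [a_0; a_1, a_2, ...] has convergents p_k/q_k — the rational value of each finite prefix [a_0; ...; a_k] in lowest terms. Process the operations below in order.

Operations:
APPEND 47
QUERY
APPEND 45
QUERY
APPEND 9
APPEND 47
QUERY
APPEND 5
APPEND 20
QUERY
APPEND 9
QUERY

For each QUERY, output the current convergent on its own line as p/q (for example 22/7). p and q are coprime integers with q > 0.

47/1
2116/45
899393/19127
91220513/1939947
825500673/17555564

APPEND 47: p_0 = 47·1 + 0 = 47, q_0 = 47·0 + 1 = 1 → 47/1
APPEND 45: p_1 = 45·47 + 1 = 2116, q_1 = 45·1 + 0 = 45 → 2116/45
APPEND 9: p_2 = 9·2116 + 47 = 19091, q_2 = 9·45 + 1 = 406 → 19091/406
APPEND 47: p_3 = 47·19091 + 2116 = 899393, q_3 = 47·406 + 45 = 19127 → 899393/19127
APPEND 5: p_4 = 5·899393 + 19091 = 4516056, q_4 = 5·19127 + 406 = 96041 → 4516056/96041
APPEND 20: p_5 = 20·4516056 + 899393 = 91220513, q_5 = 20·96041 + 19127 = 1939947 → 91220513/1939947
APPEND 9: p_6 = 9·91220513 + 4516056 = 825500673, q_6 = 9·1939947 + 96041 = 17555564 → 825500673/17555564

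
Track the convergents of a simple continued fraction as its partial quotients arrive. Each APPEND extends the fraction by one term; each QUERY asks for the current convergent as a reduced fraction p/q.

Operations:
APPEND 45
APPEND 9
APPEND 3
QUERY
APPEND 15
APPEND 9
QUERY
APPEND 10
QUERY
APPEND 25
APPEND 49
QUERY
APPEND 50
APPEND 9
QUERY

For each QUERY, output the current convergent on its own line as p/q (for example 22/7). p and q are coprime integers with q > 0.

APPEND 45: p_0 = 45·1 + 0 = 45, q_0 = 45·0 + 1 = 1 → 45/1
APPEND 9: p_1 = 9·45 + 1 = 406, q_1 = 9·1 + 0 = 9 → 406/9
APPEND 3: p_2 = 3·406 + 45 = 1263, q_2 = 3·9 + 1 = 28 → 1263/28
APPEND 15: p_3 = 15·1263 + 406 = 19351, q_3 = 15·28 + 9 = 429 → 19351/429
APPEND 9: p_4 = 9·19351 + 1263 = 175422, q_4 = 9·429 + 28 = 3889 → 175422/3889
APPEND 10: p_5 = 10·175422 + 19351 = 1773571, q_5 = 10·3889 + 429 = 39319 → 1773571/39319
APPEND 25: p_6 = 25·1773571 + 175422 = 44514697, q_6 = 25·39319 + 3889 = 986864 → 44514697/986864
APPEND 49: p_7 = 49·44514697 + 1773571 = 2182993724, q_7 = 49·986864 + 39319 = 48395655 → 2182993724/48395655
APPEND 50: p_8 = 50·2182993724 + 44514697 = 109194200897, q_8 = 50·48395655 + 986864 = 2420769614 → 109194200897/2420769614
APPEND 9: p_9 = 9·109194200897 + 2182993724 = 984930801797, q_9 = 9·2420769614 + 48395655 = 21835322181 → 984930801797/21835322181

1263/28
175422/3889
1773571/39319
2182993724/48395655
984930801797/21835322181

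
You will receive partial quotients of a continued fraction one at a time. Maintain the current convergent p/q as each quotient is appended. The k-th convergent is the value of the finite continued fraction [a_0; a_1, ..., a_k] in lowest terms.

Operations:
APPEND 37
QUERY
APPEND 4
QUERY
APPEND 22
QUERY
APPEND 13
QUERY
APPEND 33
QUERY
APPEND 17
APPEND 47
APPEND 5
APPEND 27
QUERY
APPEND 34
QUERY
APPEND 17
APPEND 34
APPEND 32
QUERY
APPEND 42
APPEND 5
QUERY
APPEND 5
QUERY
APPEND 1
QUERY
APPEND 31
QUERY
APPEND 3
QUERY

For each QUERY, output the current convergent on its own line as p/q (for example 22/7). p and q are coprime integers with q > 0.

37/1
149/4
3315/89
43244/1161
1430367/38402
156558051289/4203216577
5328729733649/143063898448
98991784628374426/2657697299570513
20902719844034636871/561189014742203293
108674344832054436844/2917651337199543021
129577064676089073715/3478840351941746314
4125563349790815722009/110761702247393678755
12506267114048536239742/335763947094122782579

APPEND 37: p_0 = 37·1 + 0 = 37, q_0 = 37·0 + 1 = 1 → 37/1
APPEND 4: p_1 = 4·37 + 1 = 149, q_1 = 4·1 + 0 = 4 → 149/4
APPEND 22: p_2 = 22·149 + 37 = 3315, q_2 = 22·4 + 1 = 89 → 3315/89
APPEND 13: p_3 = 13·3315 + 149 = 43244, q_3 = 13·89 + 4 = 1161 → 43244/1161
APPEND 33: p_4 = 33·43244 + 3315 = 1430367, q_4 = 33·1161 + 89 = 38402 → 1430367/38402
APPEND 17: p_5 = 17·1430367 + 43244 = 24359483, q_5 = 17·38402 + 1161 = 653995 → 24359483/653995
APPEND 47: p_6 = 47·24359483 + 1430367 = 1146326068, q_6 = 47·653995 + 38402 = 30776167 → 1146326068/30776167
APPEND 5: p_7 = 5·1146326068 + 24359483 = 5755989823, q_7 = 5·30776167 + 653995 = 154534830 → 5755989823/154534830
APPEND 27: p_8 = 27·5755989823 + 1146326068 = 156558051289, q_8 = 27·154534830 + 30776167 = 4203216577 → 156558051289/4203216577
APPEND 34: p_9 = 34·156558051289 + 5755989823 = 5328729733649, q_9 = 34·4203216577 + 154534830 = 143063898448 → 5328729733649/143063898448
APPEND 17: p_10 = 17·5328729733649 + 156558051289 = 90744963523322, q_10 = 17·143063898448 + 4203216577 = 2436289490193 → 90744963523322/2436289490193
APPEND 34: p_11 = 34·90744963523322 + 5328729733649 = 3090657489526597, q_11 = 34·2436289490193 + 143063898448 = 82976906565010 → 3090657489526597/82976906565010
APPEND 32: p_12 = 32·3090657489526597 + 90744963523322 = 98991784628374426, q_12 = 32·82976906565010 + 2436289490193 = 2657697299570513 → 98991784628374426/2657697299570513
APPEND 42: p_13 = 42·98991784628374426 + 3090657489526597 = 4160745611881252489, q_13 = 42·2657697299570513 + 82976906565010 = 111706263488526556 → 4160745611881252489/111706263488526556
APPEND 5: p_14 = 5·4160745611881252489 + 98991784628374426 = 20902719844034636871, q_14 = 5·111706263488526556 + 2657697299570513 = 561189014742203293 → 20902719844034636871/561189014742203293
APPEND 5: p_15 = 5·20902719844034636871 + 4160745611881252489 = 108674344832054436844, q_15 = 5·561189014742203293 + 111706263488526556 = 2917651337199543021 → 108674344832054436844/2917651337199543021
APPEND 1: p_16 = 1·108674344832054436844 + 20902719844034636871 = 129577064676089073715, q_16 = 1·2917651337199543021 + 561189014742203293 = 3478840351941746314 → 129577064676089073715/3478840351941746314
APPEND 31: p_17 = 31·129577064676089073715 + 108674344832054436844 = 4125563349790815722009, q_17 = 31·3478840351941746314 + 2917651337199543021 = 110761702247393678755 → 4125563349790815722009/110761702247393678755
APPEND 3: p_18 = 3·4125563349790815722009 + 129577064676089073715 = 12506267114048536239742, q_18 = 3·110761702247393678755 + 3478840351941746314 = 335763947094122782579 → 12506267114048536239742/335763947094122782579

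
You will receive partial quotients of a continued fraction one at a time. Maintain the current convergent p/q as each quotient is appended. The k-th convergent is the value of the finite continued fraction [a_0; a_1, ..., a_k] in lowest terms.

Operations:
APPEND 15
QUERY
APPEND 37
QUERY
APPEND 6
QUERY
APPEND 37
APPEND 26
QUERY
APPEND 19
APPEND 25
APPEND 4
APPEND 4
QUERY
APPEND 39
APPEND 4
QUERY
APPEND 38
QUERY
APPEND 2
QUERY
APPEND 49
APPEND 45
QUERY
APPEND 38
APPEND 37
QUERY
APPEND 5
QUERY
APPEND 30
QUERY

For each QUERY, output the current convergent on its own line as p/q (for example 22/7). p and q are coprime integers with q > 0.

APPEND 15: p_0 = 15·1 + 0 = 15, q_0 = 15·0 + 1 = 1 → 15/1
APPEND 37: p_1 = 37·15 + 1 = 556, q_1 = 37·1 + 0 = 37 → 556/37
APPEND 6: p_2 = 6·556 + 15 = 3351, q_2 = 6·37 + 1 = 223 → 3351/223
APPEND 37: p_3 = 37·3351 + 556 = 124543, q_3 = 37·223 + 37 = 8288 → 124543/8288
APPEND 26: p_4 = 26·124543 + 3351 = 3241469, q_4 = 26·8288 + 223 = 215711 → 3241469/215711
APPEND 19: p_5 = 19·3241469 + 124543 = 61712454, q_5 = 19·215711 + 8288 = 4106797 → 61712454/4106797
APPEND 25: p_6 = 25·61712454 + 3241469 = 1546052819, q_6 = 25·4106797 + 215711 = 102885636 → 1546052819/102885636
APPEND 4: p_7 = 4·1546052819 + 61712454 = 6245923730, q_7 = 4·102885636 + 4106797 = 415649341 → 6245923730/415649341
APPEND 4: p_8 = 4·6245923730 + 1546052819 = 26529747739, q_8 = 4·415649341 + 102885636 = 1765483000 → 26529747739/1765483000
APPEND 39: p_9 = 39·26529747739 + 6245923730 = 1040906085551, q_9 = 39·1765483000 + 415649341 = 69269486341 → 1040906085551/69269486341
APPEND 4: p_10 = 4·1040906085551 + 26529747739 = 4190154089943, q_10 = 4·69269486341 + 1765483000 = 278843428364 → 4190154089943/278843428364
APPEND 38: p_11 = 38·4190154089943 + 1040906085551 = 160266761503385, q_11 = 38·278843428364 + 69269486341 = 10665319764173 → 160266761503385/10665319764173
APPEND 2: p_12 = 2·160266761503385 + 4190154089943 = 324723677096713, q_12 = 2·10665319764173 + 278843428364 = 21609482956710 → 324723677096713/21609482956710
APPEND 49: p_13 = 49·324723677096713 + 160266761503385 = 16071726939242322, q_13 = 49·21609482956710 + 10665319764173 = 1069529984642963 → 16071726939242322/1069529984642963
APPEND 45: p_14 = 45·16071726939242322 + 324723677096713 = 723552435943001203, q_14 = 45·1069529984642963 + 21609482956710 = 48150458791890045 → 723552435943001203/48150458791890045
APPEND 38: p_15 = 38·723552435943001203 + 16071726939242322 = 27511064292773288036, q_15 = 38·48150458791890045 + 1069529984642963 = 1830786964076464673 → 27511064292773288036/1830786964076464673
APPEND 37: p_16 = 37·27511064292773288036 + 723552435943001203 = 1018632931268554658535, q_16 = 37·1830786964076464673 + 48150458791890045 = 67787268129621082946 → 1018632931268554658535/67787268129621082946
APPEND 5: p_17 = 5·1018632931268554658535 + 27511064292773288036 = 5120675720635546580711, q_17 = 5·67787268129621082946 + 1830786964076464673 = 340767127612181879403 → 5120675720635546580711/340767127612181879403
APPEND 30: p_18 = 30·5120675720635546580711 + 1018632931268554658535 = 154638904550334952079865, q_18 = 30·340767127612181879403 + 67787268129621082946 = 10290801096495077465036 → 154638904550334952079865/10290801096495077465036

15/1
556/37
3351/223
3241469/215711
26529747739/1765483000
4190154089943/278843428364
160266761503385/10665319764173
324723677096713/21609482956710
723552435943001203/48150458791890045
1018632931268554658535/67787268129621082946
5120675720635546580711/340767127612181879403
154638904550334952079865/10290801096495077465036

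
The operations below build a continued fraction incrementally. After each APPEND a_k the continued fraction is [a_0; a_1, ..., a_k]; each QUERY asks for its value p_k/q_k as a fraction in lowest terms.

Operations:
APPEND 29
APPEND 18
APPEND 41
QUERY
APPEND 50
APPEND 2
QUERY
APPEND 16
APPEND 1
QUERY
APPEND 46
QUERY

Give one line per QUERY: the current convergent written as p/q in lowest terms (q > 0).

21472/739
2169718/74675
37959329/1306443
1781918745/61328146

APPEND 29: p_0 = 29·1 + 0 = 29, q_0 = 29·0 + 1 = 1 → 29/1
APPEND 18: p_1 = 18·29 + 1 = 523, q_1 = 18·1 + 0 = 18 → 523/18
APPEND 41: p_2 = 41·523 + 29 = 21472, q_2 = 41·18 + 1 = 739 → 21472/739
APPEND 50: p_3 = 50·21472 + 523 = 1074123, q_3 = 50·739 + 18 = 36968 → 1074123/36968
APPEND 2: p_4 = 2·1074123 + 21472 = 2169718, q_4 = 2·36968 + 739 = 74675 → 2169718/74675
APPEND 16: p_5 = 16·2169718 + 1074123 = 35789611, q_5 = 16·74675 + 36968 = 1231768 → 35789611/1231768
APPEND 1: p_6 = 1·35789611 + 2169718 = 37959329, q_6 = 1·1231768 + 74675 = 1306443 → 37959329/1306443
APPEND 46: p_7 = 46·37959329 + 35789611 = 1781918745, q_7 = 46·1306443 + 1231768 = 61328146 → 1781918745/61328146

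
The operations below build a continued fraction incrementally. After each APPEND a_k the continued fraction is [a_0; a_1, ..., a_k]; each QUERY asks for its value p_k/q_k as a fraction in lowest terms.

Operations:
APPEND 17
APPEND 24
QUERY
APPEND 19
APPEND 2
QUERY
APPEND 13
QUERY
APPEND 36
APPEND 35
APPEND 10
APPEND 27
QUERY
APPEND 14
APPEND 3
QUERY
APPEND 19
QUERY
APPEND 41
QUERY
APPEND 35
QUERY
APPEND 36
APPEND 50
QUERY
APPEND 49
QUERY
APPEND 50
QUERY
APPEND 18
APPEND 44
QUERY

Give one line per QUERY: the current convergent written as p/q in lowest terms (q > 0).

APPEND 17: p_0 = 17·1 + 0 = 17, q_0 = 17·0 + 1 = 1 → 17/1
APPEND 24: p_1 = 24·17 + 1 = 409, q_1 = 24·1 + 0 = 24 → 409/24
APPEND 19: p_2 = 19·409 + 17 = 7788, q_2 = 19·24 + 1 = 457 → 7788/457
APPEND 2: p_3 = 2·7788 + 409 = 15985, q_3 = 2·457 + 24 = 938 → 15985/938
APPEND 13: p_4 = 13·15985 + 7788 = 215593, q_4 = 13·938 + 457 = 12651 → 215593/12651
APPEND 36: p_5 = 36·215593 + 15985 = 7777333, q_5 = 36·12651 + 938 = 456374 → 7777333/456374
APPEND 35: p_6 = 35·7777333 + 215593 = 272422248, q_6 = 35·456374 + 12651 = 15985741 → 272422248/15985741
APPEND 10: p_7 = 10·272422248 + 7777333 = 2731999813, q_7 = 10·15985741 + 456374 = 160313784 → 2731999813/160313784
APPEND 27: p_8 = 27·2731999813 + 272422248 = 74036417199, q_8 = 27·160313784 + 15985741 = 4344457909 → 74036417199/4344457909
APPEND 14: p_9 = 14·74036417199 + 2731999813 = 1039241840599, q_9 = 14·4344457909 + 160313784 = 60982724510 → 1039241840599/60982724510
APPEND 3: p_10 = 3·1039241840599 + 74036417199 = 3191761938996, q_10 = 3·60982724510 + 4344457909 = 187292631439 → 3191761938996/187292631439
APPEND 19: p_11 = 19·3191761938996 + 1039241840599 = 61682718681523, q_11 = 19·187292631439 + 60982724510 = 3619542721851 → 61682718681523/3619542721851
APPEND 41: p_12 = 41·61682718681523 + 3191761938996 = 2532183227881439, q_12 = 41·3619542721851 + 187292631439 = 148588544227330 → 2532183227881439/148588544227330
APPEND 35: p_13 = 35·2532183227881439 + 61682718681523 = 88688095694531888, q_13 = 35·148588544227330 + 3619542721851 = 5204218590678401 → 88688095694531888/5204218590678401
APPEND 36: p_14 = 36·88688095694531888 + 2532183227881439 = 3195303628231029407, q_14 = 36·5204218590678401 + 148588544227330 = 187500457808649766 → 3195303628231029407/187500457808649766
APPEND 50: p_15 = 50·3195303628231029407 + 88688095694531888 = 159853869507246002238, q_15 = 50·187500457808649766 + 5204218590678401 = 9380227109023166701 → 159853869507246002238/9380227109023166701
APPEND 49: p_16 = 49·159853869507246002238 + 3195303628231029407 = 7836034909483285139069, q_16 = 49·9380227109023166701 + 187500457808649766 = 459818628799943818115 → 7836034909483285139069/459818628799943818115
APPEND 50: p_17 = 50·7836034909483285139069 + 159853869507246002238 = 391961599343671502955688, q_17 = 50·459818628799943818115 + 9380227109023166701 = 23000311667106214072451 → 391961599343671502955688/23000311667106214072451
APPEND 18: p_18 = 18·391961599343671502955688 + 7836034909483285139069 = 7063144823095570338341453, q_18 = 18·23000311667106214072451 + 459818628799943818115 = 414465428636711797122233 → 7063144823095570338341453/414465428636711797122233
APPEND 44: p_19 = 44·7063144823095570338341453 + 391961599343671502955688 = 311170333815548766389979620, q_19 = 44·414465428636711797122233 + 23000311667106214072451 = 18259479171682425287450703 → 311170333815548766389979620/18259479171682425287450703

409/24
15985/938
215593/12651
74036417199/4344457909
3191761938996/187292631439
61682718681523/3619542721851
2532183227881439/148588544227330
88688095694531888/5204218590678401
159853869507246002238/9380227109023166701
7836034909483285139069/459818628799943818115
391961599343671502955688/23000311667106214072451
311170333815548766389979620/18259479171682425287450703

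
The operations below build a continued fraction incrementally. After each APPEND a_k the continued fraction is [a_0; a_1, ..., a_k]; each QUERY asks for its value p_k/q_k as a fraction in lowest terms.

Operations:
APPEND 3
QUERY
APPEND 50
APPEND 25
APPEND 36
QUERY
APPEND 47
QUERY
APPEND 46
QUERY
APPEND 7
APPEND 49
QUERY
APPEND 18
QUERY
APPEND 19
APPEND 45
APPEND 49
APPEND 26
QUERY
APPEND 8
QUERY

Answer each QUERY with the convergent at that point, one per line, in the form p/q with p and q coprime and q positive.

3/1
136159/45086
6403251/2120293
294685705/97578564
101685641819/33670920373
1832410755928/606761736955
2006635167459300051/664452244511073343
16130199110751259786/5341153776906772247

APPEND 3: p_0 = 3·1 + 0 = 3, q_0 = 3·0 + 1 = 1 → 3/1
APPEND 50: p_1 = 50·3 + 1 = 151, q_1 = 50·1 + 0 = 50 → 151/50
APPEND 25: p_2 = 25·151 + 3 = 3778, q_2 = 25·50 + 1 = 1251 → 3778/1251
APPEND 36: p_3 = 36·3778 + 151 = 136159, q_3 = 36·1251 + 50 = 45086 → 136159/45086
APPEND 47: p_4 = 47·136159 + 3778 = 6403251, q_4 = 47·45086 + 1251 = 2120293 → 6403251/2120293
APPEND 46: p_5 = 46·6403251 + 136159 = 294685705, q_5 = 46·2120293 + 45086 = 97578564 → 294685705/97578564
APPEND 7: p_6 = 7·294685705 + 6403251 = 2069203186, q_6 = 7·97578564 + 2120293 = 685170241 → 2069203186/685170241
APPEND 49: p_7 = 49·2069203186 + 294685705 = 101685641819, q_7 = 49·685170241 + 97578564 = 33670920373 → 101685641819/33670920373
APPEND 18: p_8 = 18·101685641819 + 2069203186 = 1832410755928, q_8 = 18·33670920373 + 685170241 = 606761736955 → 1832410755928/606761736955
APPEND 19: p_9 = 19·1832410755928 + 101685641819 = 34917490004451, q_9 = 19·606761736955 + 33670920373 = 11562143922518 → 34917490004451/11562143922518
APPEND 45: p_10 = 45·34917490004451 + 1832410755928 = 1573119460956223, q_10 = 45·11562143922518 + 606761736955 = 520903238250265 → 1573119460956223/520903238250265
APPEND 49: p_11 = 49·1573119460956223 + 34917490004451 = 77117771076859378, q_11 = 49·520903238250265 + 11562143922518 = 25535820818185503 → 77117771076859378/25535820818185503
APPEND 26: p_12 = 26·77117771076859378 + 1573119460956223 = 2006635167459300051, q_12 = 26·25535820818185503 + 520903238250265 = 664452244511073343 → 2006635167459300051/664452244511073343
APPEND 8: p_13 = 8·2006635167459300051 + 77117771076859378 = 16130199110751259786, q_13 = 8·664452244511073343 + 25535820818185503 = 5341153776906772247 → 16130199110751259786/5341153776906772247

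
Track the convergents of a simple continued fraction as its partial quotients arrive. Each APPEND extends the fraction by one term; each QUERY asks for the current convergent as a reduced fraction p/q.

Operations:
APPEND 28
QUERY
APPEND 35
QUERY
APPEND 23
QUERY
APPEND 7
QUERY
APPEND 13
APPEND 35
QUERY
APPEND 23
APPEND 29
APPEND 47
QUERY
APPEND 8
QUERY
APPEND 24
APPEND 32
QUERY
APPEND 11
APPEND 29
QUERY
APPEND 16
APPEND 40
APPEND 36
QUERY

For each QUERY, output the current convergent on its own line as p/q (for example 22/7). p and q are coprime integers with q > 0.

28/1
981/35
22591/806
159118/5677
73348493/2616922
2307388596067/82322836266
18508166204485/660332957627
14306616246323109/510430375175675
4591065796771002383/163799699156976106
106244308964523437470782/3790576440392015495651

APPEND 28: p_0 = 28·1 + 0 = 28, q_0 = 28·0 + 1 = 1 → 28/1
APPEND 35: p_1 = 35·28 + 1 = 981, q_1 = 35·1 + 0 = 35 → 981/35
APPEND 23: p_2 = 23·981 + 28 = 22591, q_2 = 23·35 + 1 = 806 → 22591/806
APPEND 7: p_3 = 7·22591 + 981 = 159118, q_3 = 7·806 + 35 = 5677 → 159118/5677
APPEND 13: p_4 = 13·159118 + 22591 = 2091125, q_4 = 13·5677 + 806 = 74607 → 2091125/74607
APPEND 35: p_5 = 35·2091125 + 159118 = 73348493, q_5 = 35·74607 + 5677 = 2616922 → 73348493/2616922
APPEND 23: p_6 = 23·73348493 + 2091125 = 1689106464, q_6 = 23·2616922 + 74607 = 60263813 → 1689106464/60263813
APPEND 29: p_7 = 29·1689106464 + 73348493 = 49057435949, q_7 = 29·60263813 + 2616922 = 1750267499 → 49057435949/1750267499
APPEND 47: p_8 = 47·49057435949 + 1689106464 = 2307388596067, q_8 = 47·1750267499 + 60263813 = 82322836266 → 2307388596067/82322836266
APPEND 8: p_9 = 8·2307388596067 + 49057435949 = 18508166204485, q_9 = 8·82322836266 + 1750267499 = 660332957627 → 18508166204485/660332957627
APPEND 24: p_10 = 24·18508166204485 + 2307388596067 = 446503377503707, q_10 = 24·660332957627 + 82322836266 = 15930313819314 → 446503377503707/15930313819314
APPEND 32: p_11 = 32·446503377503707 + 18508166204485 = 14306616246323109, q_11 = 32·15930313819314 + 660332957627 = 510430375175675 → 14306616246323109/510430375175675
APPEND 11: p_12 = 11·14306616246323109 + 446503377503707 = 157819282087057906, q_12 = 11·510430375175675 + 15930313819314 = 5630664440751739 → 157819282087057906/5630664440751739
APPEND 29: p_13 = 29·157819282087057906 + 14306616246323109 = 4591065796771002383, q_13 = 29·5630664440751739 + 510430375175675 = 163799699156976106 → 4591065796771002383/163799699156976106
APPEND 16: p_14 = 16·4591065796771002383 + 157819282087057906 = 73614872030423096034, q_14 = 16·163799699156976106 + 5630664440751739 = 2626425850952369435 → 73614872030423096034/2626425850952369435
APPEND 40: p_15 = 40·73614872030423096034 + 4591065796771002383 = 2949185947013694843743, q_15 = 40·2626425850952369435 + 163799699156976106 = 105220833737251753506 → 2949185947013694843743/105220833737251753506
APPEND 36: p_16 = 36·2949185947013694843743 + 73614872030423096034 = 106244308964523437470782, q_16 = 36·105220833737251753506 + 2626425850952369435 = 3790576440392015495651 → 106244308964523437470782/3790576440392015495651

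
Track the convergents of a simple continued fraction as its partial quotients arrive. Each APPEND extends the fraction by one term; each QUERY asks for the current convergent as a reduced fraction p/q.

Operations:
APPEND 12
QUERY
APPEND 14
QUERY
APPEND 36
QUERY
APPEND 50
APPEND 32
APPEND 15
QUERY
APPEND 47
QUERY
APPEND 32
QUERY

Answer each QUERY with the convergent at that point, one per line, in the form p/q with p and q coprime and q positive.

12/1
169/14
6096/505
146781529/12159559
6908496967/572308226
221218684473/18326022791

APPEND 12: p_0 = 12·1 + 0 = 12, q_0 = 12·0 + 1 = 1 → 12/1
APPEND 14: p_1 = 14·12 + 1 = 169, q_1 = 14·1 + 0 = 14 → 169/14
APPEND 36: p_2 = 36·169 + 12 = 6096, q_2 = 36·14 + 1 = 505 → 6096/505
APPEND 50: p_3 = 50·6096 + 169 = 304969, q_3 = 50·505 + 14 = 25264 → 304969/25264
APPEND 32: p_4 = 32·304969 + 6096 = 9765104, q_4 = 32·25264 + 505 = 808953 → 9765104/808953
APPEND 15: p_5 = 15·9765104 + 304969 = 146781529, q_5 = 15·808953 + 25264 = 12159559 → 146781529/12159559
APPEND 47: p_6 = 47·146781529 + 9765104 = 6908496967, q_6 = 47·12159559 + 808953 = 572308226 → 6908496967/572308226
APPEND 32: p_7 = 32·6908496967 + 146781529 = 221218684473, q_7 = 32·572308226 + 12159559 = 18326022791 → 221218684473/18326022791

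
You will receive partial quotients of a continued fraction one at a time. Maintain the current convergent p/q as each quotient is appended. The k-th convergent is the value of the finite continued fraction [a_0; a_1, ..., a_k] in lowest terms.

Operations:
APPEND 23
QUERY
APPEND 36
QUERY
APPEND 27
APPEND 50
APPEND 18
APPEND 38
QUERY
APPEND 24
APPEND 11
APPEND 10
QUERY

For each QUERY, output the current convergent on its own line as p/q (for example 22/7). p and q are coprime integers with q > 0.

APPEND 23: p_0 = 23·1 + 0 = 23, q_0 = 23·0 + 1 = 1 → 23/1
APPEND 36: p_1 = 36·23 + 1 = 829, q_1 = 36·1 + 0 = 36 → 829/36
APPEND 27: p_2 = 27·829 + 23 = 22406, q_2 = 27·36 + 1 = 973 → 22406/973
APPEND 50: p_3 = 50·22406 + 829 = 1121129, q_3 = 50·973 + 36 = 48686 → 1121129/48686
APPEND 18: p_4 = 18·1121129 + 22406 = 20202728, q_4 = 18·48686 + 973 = 877321 → 20202728/877321
APPEND 38: p_5 = 38·20202728 + 1121129 = 768824793, q_5 = 38·877321 + 48686 = 33386884 → 768824793/33386884
APPEND 24: p_6 = 24·768824793 + 20202728 = 18471997760, q_6 = 24·33386884 + 877321 = 802162537 → 18471997760/802162537
APPEND 11: p_7 = 11·18471997760 + 768824793 = 203960800153, q_7 = 11·802162537 + 33386884 = 8857174791 → 203960800153/8857174791
APPEND 10: p_8 = 10·203960800153 + 18471997760 = 2058079999290, q_8 = 10·8857174791 + 802162537 = 89373910447 → 2058079999290/89373910447

23/1
829/36
768824793/33386884
2058079999290/89373910447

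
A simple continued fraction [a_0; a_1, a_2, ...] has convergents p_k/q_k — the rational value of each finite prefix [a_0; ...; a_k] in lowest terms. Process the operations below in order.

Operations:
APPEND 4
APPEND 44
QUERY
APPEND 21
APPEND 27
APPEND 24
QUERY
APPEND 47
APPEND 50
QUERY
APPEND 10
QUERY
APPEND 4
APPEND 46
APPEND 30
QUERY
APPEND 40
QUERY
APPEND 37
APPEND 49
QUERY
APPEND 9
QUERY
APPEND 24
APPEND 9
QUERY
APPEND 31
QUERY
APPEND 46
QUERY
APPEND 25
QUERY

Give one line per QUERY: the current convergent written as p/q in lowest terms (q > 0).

APPEND 4: p_0 = 4·1 + 0 = 4, q_0 = 4·0 + 1 = 1 → 4/1
APPEND 44: p_1 = 44·4 + 1 = 177, q_1 = 44·1 + 0 = 44 → 177/44
APPEND 21: p_2 = 21·177 + 4 = 3721, q_2 = 21·44 + 1 = 925 → 3721/925
APPEND 27: p_3 = 27·3721 + 177 = 100644, q_3 = 27·925 + 44 = 25019 → 100644/25019
APPEND 24: p_4 = 24·100644 + 3721 = 2419177, q_4 = 24·25019 + 925 = 601381 → 2419177/601381
APPEND 47: p_5 = 47·2419177 + 100644 = 113801963, q_5 = 47·601381 + 25019 = 28289926 → 113801963/28289926
APPEND 50: p_6 = 50·113801963 + 2419177 = 5692517327, q_6 = 50·28289926 + 601381 = 1415097681 → 5692517327/1415097681
APPEND 10: p_7 = 10·5692517327 + 113801963 = 57038975233, q_7 = 10·1415097681 + 28289926 = 14179266736 → 57038975233/14179266736
APPEND 4: p_8 = 4·57038975233 + 5692517327 = 233848418259, q_8 = 4·14179266736 + 1415097681 = 58132164625 → 233848418259/58132164625
APPEND 46: p_9 = 46·233848418259 + 57038975233 = 10814066215147, q_9 = 46·58132164625 + 14179266736 = 2688258839486 → 10814066215147/2688258839486
APPEND 30: p_10 = 30·10814066215147 + 233848418259 = 324655834872669, q_10 = 30·2688258839486 + 58132164625 = 80705897349205 → 324655834872669/80705897349205
APPEND 40: p_11 = 40·324655834872669 + 10814066215147 = 12997047461121907, q_11 = 40·80705897349205 + 2688258839486 = 3230924152807686 → 12997047461121907/3230924152807686
APPEND 37: p_12 = 37·12997047461121907 + 324655834872669 = 481215411896383228, q_12 = 37·3230924152807686 + 80705897349205 = 119624899551233587 → 481215411896383228/119624899551233587
APPEND 49: p_13 = 49·481215411896383228 + 12997047461121907 = 23592552230383900079, q_13 = 49·119624899551233587 + 3230924152807686 = 5864851002163253449 → 23592552230383900079/5864851002163253449
APPEND 9: p_14 = 9·23592552230383900079 + 481215411896383228 = 212814185485351483939, q_14 = 9·5864851002163253449 + 119624899551233587 = 52903283919020514628 → 212814185485351483939/52903283919020514628
APPEND 24: p_15 = 24·212814185485351483939 + 23592552230383900079 = 5131133003878819514615, q_15 = 24·52903283919020514628 + 5864851002163253449 = 1275543665058655604521 → 5131133003878819514615/1275543665058655604521
APPEND 9: p_16 = 9·5131133003878819514615 + 212814185485351483939 = 46393011220394727115474, q_16 = 9·1275543665058655604521 + 52903283919020514628 = 11532796269446920955317 → 46393011220394727115474/11532796269446920955317
APPEND 31: p_17 = 31·46393011220394727115474 + 5131133003878819514615 = 1443314480836115360094309, q_17 = 31·11532796269446920955317 + 1275543665058655604521 = 358792228017913205219348 → 1443314480836115360094309/358792228017913205219348
APPEND 46: p_18 = 46·1443314480836115360094309 + 46393011220394727115474 = 66438859129681701291453688, q_18 = 46·358792228017913205219348 + 11532796269446920955317 = 16515975285093454361045325 → 66438859129681701291453688/16515975285093454361045325
APPEND 25: p_19 = 25·66438859129681701291453688 + 1443314480836115360094309 = 1662414792722878647646436509, q_19 = 25·16515975285093454361045325 + 358792228017913205219348 = 413258174355354272231352473 → 1662414792722878647646436509/413258174355354272231352473

177/44
2419177/601381
5692517327/1415097681
57038975233/14179266736
324655834872669/80705897349205
12997047461121907/3230924152807686
23592552230383900079/5864851002163253449
212814185485351483939/52903283919020514628
46393011220394727115474/11532796269446920955317
1443314480836115360094309/358792228017913205219348
66438859129681701291453688/16515975285093454361045325
1662414792722878647646436509/413258174355354272231352473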